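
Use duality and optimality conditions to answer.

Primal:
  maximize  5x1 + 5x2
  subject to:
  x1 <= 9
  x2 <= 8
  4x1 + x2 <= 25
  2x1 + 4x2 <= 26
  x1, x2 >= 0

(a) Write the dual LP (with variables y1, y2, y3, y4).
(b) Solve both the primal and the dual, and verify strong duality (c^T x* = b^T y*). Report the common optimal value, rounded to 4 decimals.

The standard primal-dual pair for 'max c^T x s.t. A x <= b, x >= 0' is:
  Dual:  min b^T y  s.t.  A^T y >= c,  y >= 0.

So the dual LP is:
  minimize  9y1 + 8y2 + 25y3 + 26y4
  subject to:
    y1 + 4y3 + 2y4 >= 5
    y2 + y3 + 4y4 >= 5
    y1, y2, y3, y4 >= 0

Solving the primal: x* = (5.2857, 3.8571).
  primal value c^T x* = 45.7143.
Solving the dual: y* = (0, 0, 0.7143, 1.0714).
  dual value b^T y* = 45.7143.
Strong duality: c^T x* = b^T y*. Confirmed.

45.7143


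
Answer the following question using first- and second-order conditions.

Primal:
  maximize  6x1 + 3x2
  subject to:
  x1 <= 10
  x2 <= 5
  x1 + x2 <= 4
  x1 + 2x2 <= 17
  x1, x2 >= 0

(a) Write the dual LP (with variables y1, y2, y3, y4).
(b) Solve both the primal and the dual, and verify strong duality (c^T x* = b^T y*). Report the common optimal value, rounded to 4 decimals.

The standard primal-dual pair for 'max c^T x s.t. A x <= b, x >= 0' is:
  Dual:  min b^T y  s.t.  A^T y >= c,  y >= 0.

So the dual LP is:
  minimize  10y1 + 5y2 + 4y3 + 17y4
  subject to:
    y1 + y3 + y4 >= 6
    y2 + y3 + 2y4 >= 3
    y1, y2, y3, y4 >= 0

Solving the primal: x* = (4, 0).
  primal value c^T x* = 24.
Solving the dual: y* = (0, 0, 6, 0).
  dual value b^T y* = 24.
Strong duality: c^T x* = b^T y*. Confirmed.

24


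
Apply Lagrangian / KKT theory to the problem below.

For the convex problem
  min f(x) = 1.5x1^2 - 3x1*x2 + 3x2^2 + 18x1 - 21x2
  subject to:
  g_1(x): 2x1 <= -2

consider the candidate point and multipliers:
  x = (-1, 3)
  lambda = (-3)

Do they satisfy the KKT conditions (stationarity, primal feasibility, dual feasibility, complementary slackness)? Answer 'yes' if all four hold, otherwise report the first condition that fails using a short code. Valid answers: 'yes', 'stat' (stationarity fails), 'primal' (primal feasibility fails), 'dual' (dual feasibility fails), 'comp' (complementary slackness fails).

Gradient of f: grad f(x) = Q x + c = (6, 0)
Constraint values g_i(x) = a_i^T x - b_i:
  g_1((-1, 3)) = 0
Stationarity residual: grad f(x) + sum_i lambda_i a_i = (0, 0)
  -> stationarity OK
Primal feasibility (all g_i <= 0): OK
Dual feasibility (all lambda_i >= 0): FAILS
Complementary slackness (lambda_i * g_i(x) = 0 for all i): OK

Verdict: the first failing condition is dual_feasibility -> dual.

dual


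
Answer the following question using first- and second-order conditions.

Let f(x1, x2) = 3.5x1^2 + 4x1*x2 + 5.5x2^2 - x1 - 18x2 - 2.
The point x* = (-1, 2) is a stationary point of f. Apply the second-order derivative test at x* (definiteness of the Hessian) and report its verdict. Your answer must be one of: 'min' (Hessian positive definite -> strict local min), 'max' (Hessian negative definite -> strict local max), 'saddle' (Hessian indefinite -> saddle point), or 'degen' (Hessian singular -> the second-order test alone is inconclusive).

Compute the Hessian H = grad^2 f:
  H = [[7, 4], [4, 11]]
Verify stationarity: grad f(x*) = H x* + g = (0, 0).
Eigenvalues of H: 4.5279, 13.4721.
Both eigenvalues > 0, so H is positive definite -> x* is a strict local min.

min


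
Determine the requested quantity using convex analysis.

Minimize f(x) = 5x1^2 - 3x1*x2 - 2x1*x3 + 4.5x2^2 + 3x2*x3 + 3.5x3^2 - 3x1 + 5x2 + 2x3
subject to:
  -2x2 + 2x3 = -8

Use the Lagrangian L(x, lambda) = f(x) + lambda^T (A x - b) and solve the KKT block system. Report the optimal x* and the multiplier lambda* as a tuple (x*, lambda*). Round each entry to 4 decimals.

Form the Lagrangian:
  L(x, lambda) = (1/2) x^T Q x + c^T x + lambda^T (A x - b)
Stationarity (grad_x L = 0): Q x + c + A^T lambda = 0.
Primal feasibility: A x = b.

This gives the KKT block system:
  [ Q   A^T ] [ x     ]   [-c ]
  [ A    0  ] [ lambda ] = [ b ]

Solving the linear system:
  x*      = (0.2821, 1.5641, -2.4359)
  lambda* = (5.4615)
  f(x*)   = 22.8974

x* = (0.2821, 1.5641, -2.4359), lambda* = (5.4615)


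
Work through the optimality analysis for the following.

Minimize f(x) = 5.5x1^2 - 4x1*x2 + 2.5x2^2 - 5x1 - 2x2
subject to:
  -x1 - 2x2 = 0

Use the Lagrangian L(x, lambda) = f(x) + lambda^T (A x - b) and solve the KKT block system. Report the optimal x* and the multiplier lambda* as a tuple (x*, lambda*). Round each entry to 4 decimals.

Form the Lagrangian:
  L(x, lambda) = (1/2) x^T Q x + c^T x + lambda^T (A x - b)
Stationarity (grad_x L = 0): Q x + c + A^T lambda = 0.
Primal feasibility: A x = b.

This gives the KKT block system:
  [ Q   A^T ] [ x     ]   [-c ]
  [ A    0  ] [ lambda ] = [ b ]

Solving the linear system:
  x*      = (0.2462, -0.1231)
  lambda* = (-1.8)
  f(x*)   = -0.4923

x* = (0.2462, -0.1231), lambda* = (-1.8)


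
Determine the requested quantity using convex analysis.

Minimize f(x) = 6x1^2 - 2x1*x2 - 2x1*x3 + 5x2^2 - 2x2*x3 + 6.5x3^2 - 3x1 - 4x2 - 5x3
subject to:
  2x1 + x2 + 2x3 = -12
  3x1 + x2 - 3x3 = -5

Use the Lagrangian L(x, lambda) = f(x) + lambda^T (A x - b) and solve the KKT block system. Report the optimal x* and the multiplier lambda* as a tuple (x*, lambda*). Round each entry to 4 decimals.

Form the Lagrangian:
  L(x, lambda) = (1/2) x^T Q x + c^T x + lambda^T (A x - b)
Stationarity (grad_x L = 0): Q x + c + A^T lambda = 0.
Primal feasibility: A x = b.

This gives the KKT block system:
  [ Q   A^T ] [ x     ]   [-c ]
  [ A    0  ] [ lambda ] = [ b ]

Solving the linear system:
  x*      = (-2.9802, -2.0475, -1.996)
  lambda* = (12.8921, 1.6304)
  f(x*)   = 94.9842

x* = (-2.9802, -2.0475, -1.996), lambda* = (12.8921, 1.6304)


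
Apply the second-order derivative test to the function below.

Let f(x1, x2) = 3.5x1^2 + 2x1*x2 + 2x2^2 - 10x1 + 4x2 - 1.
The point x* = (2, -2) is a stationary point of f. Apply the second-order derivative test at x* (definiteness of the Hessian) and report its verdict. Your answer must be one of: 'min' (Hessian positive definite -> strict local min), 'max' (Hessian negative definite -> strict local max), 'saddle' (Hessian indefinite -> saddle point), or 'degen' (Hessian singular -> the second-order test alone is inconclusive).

Compute the Hessian H = grad^2 f:
  H = [[7, 2], [2, 4]]
Verify stationarity: grad f(x*) = H x* + g = (0, 0).
Eigenvalues of H: 3, 8.
Both eigenvalues > 0, so H is positive definite -> x* is a strict local min.

min


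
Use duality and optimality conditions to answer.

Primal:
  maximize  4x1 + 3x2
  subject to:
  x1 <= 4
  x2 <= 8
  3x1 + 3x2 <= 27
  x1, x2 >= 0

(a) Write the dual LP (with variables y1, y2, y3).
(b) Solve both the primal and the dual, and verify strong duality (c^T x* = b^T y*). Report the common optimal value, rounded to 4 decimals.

The standard primal-dual pair for 'max c^T x s.t. A x <= b, x >= 0' is:
  Dual:  min b^T y  s.t.  A^T y >= c,  y >= 0.

So the dual LP is:
  minimize  4y1 + 8y2 + 27y3
  subject to:
    y1 + 3y3 >= 4
    y2 + 3y3 >= 3
    y1, y2, y3 >= 0

Solving the primal: x* = (4, 5).
  primal value c^T x* = 31.
Solving the dual: y* = (1, 0, 1).
  dual value b^T y* = 31.
Strong duality: c^T x* = b^T y*. Confirmed.

31


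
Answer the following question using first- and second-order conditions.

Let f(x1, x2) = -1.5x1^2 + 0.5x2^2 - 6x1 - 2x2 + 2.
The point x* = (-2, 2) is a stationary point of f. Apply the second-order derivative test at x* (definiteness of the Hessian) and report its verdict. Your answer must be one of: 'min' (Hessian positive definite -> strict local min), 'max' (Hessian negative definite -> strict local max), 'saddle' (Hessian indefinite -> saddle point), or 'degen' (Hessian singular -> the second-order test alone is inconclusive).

Compute the Hessian H = grad^2 f:
  H = [[-3, 0], [0, 1]]
Verify stationarity: grad f(x*) = H x* + g = (0, 0).
Eigenvalues of H: -3, 1.
Eigenvalues have mixed signs, so H is indefinite -> x* is a saddle point.

saddle


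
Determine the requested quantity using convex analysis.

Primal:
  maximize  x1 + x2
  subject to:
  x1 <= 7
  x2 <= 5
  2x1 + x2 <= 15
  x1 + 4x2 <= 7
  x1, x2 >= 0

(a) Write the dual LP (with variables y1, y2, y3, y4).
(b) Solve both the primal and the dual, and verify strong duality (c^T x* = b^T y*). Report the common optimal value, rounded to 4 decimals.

The standard primal-dual pair for 'max c^T x s.t. A x <= b, x >= 0' is:
  Dual:  min b^T y  s.t.  A^T y >= c,  y >= 0.

So the dual LP is:
  minimize  7y1 + 5y2 + 15y3 + 7y4
  subject to:
    y1 + 2y3 + y4 >= 1
    y2 + y3 + 4y4 >= 1
    y1, y2, y3, y4 >= 0

Solving the primal: x* = (7, 0).
  primal value c^T x* = 7.
Solving the dual: y* = (0.75, 0, 0, 0.25).
  dual value b^T y* = 7.
Strong duality: c^T x* = b^T y*. Confirmed.

7


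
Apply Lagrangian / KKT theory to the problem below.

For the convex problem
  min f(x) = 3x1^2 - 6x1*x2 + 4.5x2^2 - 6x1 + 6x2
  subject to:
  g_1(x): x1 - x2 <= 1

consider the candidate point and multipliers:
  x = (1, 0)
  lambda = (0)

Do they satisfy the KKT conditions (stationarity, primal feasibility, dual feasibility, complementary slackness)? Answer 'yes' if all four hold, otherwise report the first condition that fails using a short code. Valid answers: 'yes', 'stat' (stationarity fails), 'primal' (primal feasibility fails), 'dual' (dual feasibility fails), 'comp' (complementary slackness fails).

Gradient of f: grad f(x) = Q x + c = (0, 0)
Constraint values g_i(x) = a_i^T x - b_i:
  g_1((1, 0)) = 0
Stationarity residual: grad f(x) + sum_i lambda_i a_i = (0, 0)
  -> stationarity OK
Primal feasibility (all g_i <= 0): OK
Dual feasibility (all lambda_i >= 0): OK
Complementary slackness (lambda_i * g_i(x) = 0 for all i): OK

Verdict: yes, KKT holds.

yes


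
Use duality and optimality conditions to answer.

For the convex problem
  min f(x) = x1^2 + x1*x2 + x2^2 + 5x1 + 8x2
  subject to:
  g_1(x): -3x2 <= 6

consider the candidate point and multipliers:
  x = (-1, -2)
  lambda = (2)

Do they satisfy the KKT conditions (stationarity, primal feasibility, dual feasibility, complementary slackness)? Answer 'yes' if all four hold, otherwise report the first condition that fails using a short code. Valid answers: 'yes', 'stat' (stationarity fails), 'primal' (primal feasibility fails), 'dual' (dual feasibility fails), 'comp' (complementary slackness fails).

Gradient of f: grad f(x) = Q x + c = (1, 3)
Constraint values g_i(x) = a_i^T x - b_i:
  g_1((-1, -2)) = 0
Stationarity residual: grad f(x) + sum_i lambda_i a_i = (1, -3)
  -> stationarity FAILS
Primal feasibility (all g_i <= 0): OK
Dual feasibility (all lambda_i >= 0): OK
Complementary slackness (lambda_i * g_i(x) = 0 for all i): OK

Verdict: the first failing condition is stationarity -> stat.

stat


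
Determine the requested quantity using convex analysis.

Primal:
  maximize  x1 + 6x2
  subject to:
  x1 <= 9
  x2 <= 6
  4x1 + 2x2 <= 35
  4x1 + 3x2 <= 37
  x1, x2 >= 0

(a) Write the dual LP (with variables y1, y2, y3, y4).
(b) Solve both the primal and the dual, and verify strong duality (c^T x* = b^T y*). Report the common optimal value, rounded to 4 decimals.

The standard primal-dual pair for 'max c^T x s.t. A x <= b, x >= 0' is:
  Dual:  min b^T y  s.t.  A^T y >= c,  y >= 0.

So the dual LP is:
  minimize  9y1 + 6y2 + 35y3 + 37y4
  subject to:
    y1 + 4y3 + 4y4 >= 1
    y2 + 2y3 + 3y4 >= 6
    y1, y2, y3, y4 >= 0

Solving the primal: x* = (4.75, 6).
  primal value c^T x* = 40.75.
Solving the dual: y* = (0, 5.25, 0, 0.25).
  dual value b^T y* = 40.75.
Strong duality: c^T x* = b^T y*. Confirmed.

40.75


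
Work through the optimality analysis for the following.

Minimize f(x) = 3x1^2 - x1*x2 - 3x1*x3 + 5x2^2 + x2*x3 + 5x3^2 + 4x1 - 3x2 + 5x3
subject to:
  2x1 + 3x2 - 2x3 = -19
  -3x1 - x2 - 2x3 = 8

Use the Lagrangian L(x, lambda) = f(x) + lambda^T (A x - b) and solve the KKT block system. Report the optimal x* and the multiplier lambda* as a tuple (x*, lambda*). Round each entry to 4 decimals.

Form the Lagrangian:
  L(x, lambda) = (1/2) x^T Q x + c^T x + lambda^T (A x - b)
Stationarity (grad_x L = 0): Q x + c + A^T lambda = 0.
Primal feasibility: A x = b.

This gives the KKT block system:
  [ Q   A^T ] [ x     ]   [-c ]
  [ A    0  ] [ lambda ] = [ b ]

Solving the linear system:
  x*      = (-2.7673, -3.2908, 1.7964)
  lambda* = (11.3331, 2.6546)
  f(x*)   = 100.9384

x* = (-2.7673, -3.2908, 1.7964), lambda* = (11.3331, 2.6546)


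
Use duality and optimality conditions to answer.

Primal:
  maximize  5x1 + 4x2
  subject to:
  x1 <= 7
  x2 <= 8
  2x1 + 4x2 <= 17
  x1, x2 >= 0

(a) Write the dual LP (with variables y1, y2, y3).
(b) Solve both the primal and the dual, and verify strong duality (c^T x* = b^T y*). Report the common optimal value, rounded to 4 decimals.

The standard primal-dual pair for 'max c^T x s.t. A x <= b, x >= 0' is:
  Dual:  min b^T y  s.t.  A^T y >= c,  y >= 0.

So the dual LP is:
  minimize  7y1 + 8y2 + 17y3
  subject to:
    y1 + 2y3 >= 5
    y2 + 4y3 >= 4
    y1, y2, y3 >= 0

Solving the primal: x* = (7, 0.75).
  primal value c^T x* = 38.
Solving the dual: y* = (3, 0, 1).
  dual value b^T y* = 38.
Strong duality: c^T x* = b^T y*. Confirmed.

38


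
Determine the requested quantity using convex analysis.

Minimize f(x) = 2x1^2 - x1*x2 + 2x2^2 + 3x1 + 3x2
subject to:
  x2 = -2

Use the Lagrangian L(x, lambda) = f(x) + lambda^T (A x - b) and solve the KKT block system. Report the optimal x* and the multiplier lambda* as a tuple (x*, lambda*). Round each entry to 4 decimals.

Form the Lagrangian:
  L(x, lambda) = (1/2) x^T Q x + c^T x + lambda^T (A x - b)
Stationarity (grad_x L = 0): Q x + c + A^T lambda = 0.
Primal feasibility: A x = b.

This gives the KKT block system:
  [ Q   A^T ] [ x     ]   [-c ]
  [ A    0  ] [ lambda ] = [ b ]

Solving the linear system:
  x*      = (-1.25, -2)
  lambda* = (3.75)
  f(x*)   = -1.125

x* = (-1.25, -2), lambda* = (3.75)


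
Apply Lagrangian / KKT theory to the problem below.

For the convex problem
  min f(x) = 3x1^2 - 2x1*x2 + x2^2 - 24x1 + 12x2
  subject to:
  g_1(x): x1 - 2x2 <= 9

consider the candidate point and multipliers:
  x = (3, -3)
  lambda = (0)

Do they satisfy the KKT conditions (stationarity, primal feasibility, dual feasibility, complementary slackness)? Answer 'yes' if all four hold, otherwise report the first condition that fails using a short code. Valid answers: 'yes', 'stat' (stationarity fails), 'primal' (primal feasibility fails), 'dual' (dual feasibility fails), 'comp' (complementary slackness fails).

Gradient of f: grad f(x) = Q x + c = (0, 0)
Constraint values g_i(x) = a_i^T x - b_i:
  g_1((3, -3)) = 0
Stationarity residual: grad f(x) + sum_i lambda_i a_i = (0, 0)
  -> stationarity OK
Primal feasibility (all g_i <= 0): OK
Dual feasibility (all lambda_i >= 0): OK
Complementary slackness (lambda_i * g_i(x) = 0 for all i): OK

Verdict: yes, KKT holds.

yes


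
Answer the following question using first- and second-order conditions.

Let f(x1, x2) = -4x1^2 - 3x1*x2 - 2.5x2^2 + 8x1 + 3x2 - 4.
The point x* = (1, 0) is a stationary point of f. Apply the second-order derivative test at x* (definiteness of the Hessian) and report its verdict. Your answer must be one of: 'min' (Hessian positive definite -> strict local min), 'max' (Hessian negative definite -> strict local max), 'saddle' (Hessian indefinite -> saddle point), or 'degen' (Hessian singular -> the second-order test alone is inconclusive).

Compute the Hessian H = grad^2 f:
  H = [[-8, -3], [-3, -5]]
Verify stationarity: grad f(x*) = H x* + g = (0, 0).
Eigenvalues of H: -9.8541, -3.1459.
Both eigenvalues < 0, so H is negative definite -> x* is a strict local max.

max


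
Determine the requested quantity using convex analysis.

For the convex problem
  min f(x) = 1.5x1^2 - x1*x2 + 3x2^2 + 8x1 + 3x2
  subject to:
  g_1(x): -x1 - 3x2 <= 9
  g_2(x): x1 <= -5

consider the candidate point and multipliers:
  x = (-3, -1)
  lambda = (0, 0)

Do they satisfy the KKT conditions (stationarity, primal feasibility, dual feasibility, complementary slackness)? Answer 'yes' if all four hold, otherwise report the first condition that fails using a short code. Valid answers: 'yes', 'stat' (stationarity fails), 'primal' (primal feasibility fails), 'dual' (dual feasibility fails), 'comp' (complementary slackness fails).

Gradient of f: grad f(x) = Q x + c = (0, 0)
Constraint values g_i(x) = a_i^T x - b_i:
  g_1((-3, -1)) = -3
  g_2((-3, -1)) = 2
Stationarity residual: grad f(x) + sum_i lambda_i a_i = (0, 0)
  -> stationarity OK
Primal feasibility (all g_i <= 0): FAILS
Dual feasibility (all lambda_i >= 0): OK
Complementary slackness (lambda_i * g_i(x) = 0 for all i): OK

Verdict: the first failing condition is primal_feasibility -> primal.

primal


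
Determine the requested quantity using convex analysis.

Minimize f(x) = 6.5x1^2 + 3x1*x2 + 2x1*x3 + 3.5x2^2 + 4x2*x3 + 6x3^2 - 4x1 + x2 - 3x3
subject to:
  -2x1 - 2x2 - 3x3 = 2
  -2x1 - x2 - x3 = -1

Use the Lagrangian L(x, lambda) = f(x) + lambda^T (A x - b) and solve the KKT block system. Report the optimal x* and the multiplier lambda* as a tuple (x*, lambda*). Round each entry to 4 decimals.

Form the Lagrangian:
  L(x, lambda) = (1/2) x^T Q x + c^T x + lambda^T (A x - b)
Stationarity (grad_x L = 0): Q x + c + A^T lambda = 0.
Primal feasibility: A x = b.

This gives the KKT block system:
  [ Q   A^T ] [ x     ]   [-c ]
  [ A    0  ] [ lambda ] = [ b ]

Solving the linear system:
  x*      = (1.4946, -0.9785, -1.0108)
  lambda* = (-10.6452, 15.8817)
  f(x*)   = 16.6237

x* = (1.4946, -0.9785, -1.0108), lambda* = (-10.6452, 15.8817)


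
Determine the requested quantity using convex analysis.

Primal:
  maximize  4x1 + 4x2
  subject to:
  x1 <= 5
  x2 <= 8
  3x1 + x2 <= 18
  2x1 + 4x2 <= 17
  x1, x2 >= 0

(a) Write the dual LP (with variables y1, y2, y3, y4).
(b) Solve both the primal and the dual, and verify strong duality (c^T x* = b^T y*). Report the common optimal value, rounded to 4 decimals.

The standard primal-dual pair for 'max c^T x s.t. A x <= b, x >= 0' is:
  Dual:  min b^T y  s.t.  A^T y >= c,  y >= 0.

So the dual LP is:
  minimize  5y1 + 8y2 + 18y3 + 17y4
  subject to:
    y1 + 3y3 + 2y4 >= 4
    y2 + y3 + 4y4 >= 4
    y1, y2, y3, y4 >= 0

Solving the primal: x* = (5, 1.75).
  primal value c^T x* = 27.
Solving the dual: y* = (2, 0, 0, 1).
  dual value b^T y* = 27.
Strong duality: c^T x* = b^T y*. Confirmed.

27


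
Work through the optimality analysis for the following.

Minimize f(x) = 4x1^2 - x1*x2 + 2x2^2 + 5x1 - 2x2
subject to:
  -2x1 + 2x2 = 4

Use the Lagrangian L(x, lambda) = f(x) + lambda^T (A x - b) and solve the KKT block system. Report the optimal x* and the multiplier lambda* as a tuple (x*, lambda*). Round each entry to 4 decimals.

Form the Lagrangian:
  L(x, lambda) = (1/2) x^T Q x + c^T x + lambda^T (A x - b)
Stationarity (grad_x L = 0): Q x + c + A^T lambda = 0.
Primal feasibility: A x = b.

This gives the KKT block system:
  [ Q   A^T ] [ x     ]   [-c ]
  [ A    0  ] [ lambda ] = [ b ]

Solving the linear system:
  x*      = (-0.9, 1.1)
  lambda* = (-1.65)
  f(x*)   = -0.05

x* = (-0.9, 1.1), lambda* = (-1.65)


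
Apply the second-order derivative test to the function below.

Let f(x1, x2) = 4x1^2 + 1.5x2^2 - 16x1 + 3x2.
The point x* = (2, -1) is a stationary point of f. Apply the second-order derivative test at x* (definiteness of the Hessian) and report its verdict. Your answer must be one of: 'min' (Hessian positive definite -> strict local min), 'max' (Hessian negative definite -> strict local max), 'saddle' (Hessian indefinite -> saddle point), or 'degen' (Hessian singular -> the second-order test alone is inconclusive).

Compute the Hessian H = grad^2 f:
  H = [[8, 0], [0, 3]]
Verify stationarity: grad f(x*) = H x* + g = (0, 0).
Eigenvalues of H: 3, 8.
Both eigenvalues > 0, so H is positive definite -> x* is a strict local min.

min


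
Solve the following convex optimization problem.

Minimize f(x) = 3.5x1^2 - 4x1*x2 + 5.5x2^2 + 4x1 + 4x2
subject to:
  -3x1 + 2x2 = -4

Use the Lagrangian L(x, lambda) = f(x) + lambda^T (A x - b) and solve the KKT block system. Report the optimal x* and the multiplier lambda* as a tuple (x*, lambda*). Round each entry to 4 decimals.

Form the Lagrangian:
  L(x, lambda) = (1/2) x^T Q x + c^T x + lambda^T (A x - b)
Stationarity (grad_x L = 0): Q x + c + A^T lambda = 0.
Primal feasibility: A x = b.

This gives the KKT block system:
  [ Q   A^T ] [ x     ]   [-c ]
  [ A    0  ] [ lambda ] = [ b ]

Solving the linear system:
  x*      = (0.7595, -0.8608)
  lambda* = (4.2532)
  f(x*)   = 8.3038

x* = (0.7595, -0.8608), lambda* = (4.2532)


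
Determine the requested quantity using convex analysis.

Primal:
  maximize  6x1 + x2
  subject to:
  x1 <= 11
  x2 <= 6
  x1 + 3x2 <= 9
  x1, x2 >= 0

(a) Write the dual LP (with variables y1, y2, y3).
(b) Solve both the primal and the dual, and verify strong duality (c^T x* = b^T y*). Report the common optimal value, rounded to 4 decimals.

The standard primal-dual pair for 'max c^T x s.t. A x <= b, x >= 0' is:
  Dual:  min b^T y  s.t.  A^T y >= c,  y >= 0.

So the dual LP is:
  minimize  11y1 + 6y2 + 9y3
  subject to:
    y1 + y3 >= 6
    y2 + 3y3 >= 1
    y1, y2, y3 >= 0

Solving the primal: x* = (9, 0).
  primal value c^T x* = 54.
Solving the dual: y* = (0, 0, 6).
  dual value b^T y* = 54.
Strong duality: c^T x* = b^T y*. Confirmed.

54


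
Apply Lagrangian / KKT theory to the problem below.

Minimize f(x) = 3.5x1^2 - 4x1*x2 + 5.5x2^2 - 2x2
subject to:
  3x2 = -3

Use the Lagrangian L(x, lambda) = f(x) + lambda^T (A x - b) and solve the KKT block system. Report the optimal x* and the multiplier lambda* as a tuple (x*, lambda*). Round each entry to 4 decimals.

Form the Lagrangian:
  L(x, lambda) = (1/2) x^T Q x + c^T x + lambda^T (A x - b)
Stationarity (grad_x L = 0): Q x + c + A^T lambda = 0.
Primal feasibility: A x = b.

This gives the KKT block system:
  [ Q   A^T ] [ x     ]   [-c ]
  [ A    0  ] [ lambda ] = [ b ]

Solving the linear system:
  x*      = (-0.5714, -1)
  lambda* = (3.5714)
  f(x*)   = 6.3571

x* = (-0.5714, -1), lambda* = (3.5714)


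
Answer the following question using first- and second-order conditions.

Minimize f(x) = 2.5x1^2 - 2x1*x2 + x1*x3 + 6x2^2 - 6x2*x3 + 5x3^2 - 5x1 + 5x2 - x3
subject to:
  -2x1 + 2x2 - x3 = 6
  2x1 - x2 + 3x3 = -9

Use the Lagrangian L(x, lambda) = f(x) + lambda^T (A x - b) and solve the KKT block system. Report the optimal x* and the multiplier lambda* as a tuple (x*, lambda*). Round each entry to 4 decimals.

Form the Lagrangian:
  L(x, lambda) = (1/2) x^T Q x + c^T x + lambda^T (A x - b)
Stationarity (grad_x L = 0): Q x + c + A^T lambda = 0.
Primal feasibility: A x = b.

This gives the KKT block system:
  [ Q   A^T ] [ x     ]   [-c ]
  [ A    0  ] [ lambda ] = [ b ]

Solving the linear system:
  x*      = (-2.5581, -0.2465, -1.3768)
  lambda* = (-6.0822, 3.255)
  f(x*)   = 39.3612

x* = (-2.5581, -0.2465, -1.3768), lambda* = (-6.0822, 3.255)


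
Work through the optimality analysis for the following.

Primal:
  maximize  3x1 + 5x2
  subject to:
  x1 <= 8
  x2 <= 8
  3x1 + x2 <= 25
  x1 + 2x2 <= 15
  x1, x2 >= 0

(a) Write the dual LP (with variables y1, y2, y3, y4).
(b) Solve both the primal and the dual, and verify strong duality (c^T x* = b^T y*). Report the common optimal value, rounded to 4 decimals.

The standard primal-dual pair for 'max c^T x s.t. A x <= b, x >= 0' is:
  Dual:  min b^T y  s.t.  A^T y >= c,  y >= 0.

So the dual LP is:
  minimize  8y1 + 8y2 + 25y3 + 15y4
  subject to:
    y1 + 3y3 + y4 >= 3
    y2 + y3 + 2y4 >= 5
    y1, y2, y3, y4 >= 0

Solving the primal: x* = (7, 4).
  primal value c^T x* = 41.
Solving the dual: y* = (0, 0, 0.2, 2.4).
  dual value b^T y* = 41.
Strong duality: c^T x* = b^T y*. Confirmed.

41


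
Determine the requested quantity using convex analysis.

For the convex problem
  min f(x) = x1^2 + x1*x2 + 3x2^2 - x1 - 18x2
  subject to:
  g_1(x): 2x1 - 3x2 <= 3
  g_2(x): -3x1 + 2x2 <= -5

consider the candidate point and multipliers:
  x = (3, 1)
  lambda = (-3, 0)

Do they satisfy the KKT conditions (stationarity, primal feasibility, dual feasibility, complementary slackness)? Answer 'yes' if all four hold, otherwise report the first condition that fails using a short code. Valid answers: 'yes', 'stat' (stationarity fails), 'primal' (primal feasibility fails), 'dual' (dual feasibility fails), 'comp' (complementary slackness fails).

Gradient of f: grad f(x) = Q x + c = (6, -9)
Constraint values g_i(x) = a_i^T x - b_i:
  g_1((3, 1)) = 0
  g_2((3, 1)) = -2
Stationarity residual: grad f(x) + sum_i lambda_i a_i = (0, 0)
  -> stationarity OK
Primal feasibility (all g_i <= 0): OK
Dual feasibility (all lambda_i >= 0): FAILS
Complementary slackness (lambda_i * g_i(x) = 0 for all i): OK

Verdict: the first failing condition is dual_feasibility -> dual.

dual


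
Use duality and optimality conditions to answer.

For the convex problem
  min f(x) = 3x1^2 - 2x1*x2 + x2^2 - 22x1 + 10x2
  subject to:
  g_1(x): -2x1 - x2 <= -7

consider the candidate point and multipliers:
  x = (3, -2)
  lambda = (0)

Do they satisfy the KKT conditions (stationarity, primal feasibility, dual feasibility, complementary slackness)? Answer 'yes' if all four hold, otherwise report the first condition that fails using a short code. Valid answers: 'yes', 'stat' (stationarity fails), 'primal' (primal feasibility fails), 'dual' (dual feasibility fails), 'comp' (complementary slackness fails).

Gradient of f: grad f(x) = Q x + c = (0, 0)
Constraint values g_i(x) = a_i^T x - b_i:
  g_1((3, -2)) = 3
Stationarity residual: grad f(x) + sum_i lambda_i a_i = (0, 0)
  -> stationarity OK
Primal feasibility (all g_i <= 0): FAILS
Dual feasibility (all lambda_i >= 0): OK
Complementary slackness (lambda_i * g_i(x) = 0 for all i): OK

Verdict: the first failing condition is primal_feasibility -> primal.

primal


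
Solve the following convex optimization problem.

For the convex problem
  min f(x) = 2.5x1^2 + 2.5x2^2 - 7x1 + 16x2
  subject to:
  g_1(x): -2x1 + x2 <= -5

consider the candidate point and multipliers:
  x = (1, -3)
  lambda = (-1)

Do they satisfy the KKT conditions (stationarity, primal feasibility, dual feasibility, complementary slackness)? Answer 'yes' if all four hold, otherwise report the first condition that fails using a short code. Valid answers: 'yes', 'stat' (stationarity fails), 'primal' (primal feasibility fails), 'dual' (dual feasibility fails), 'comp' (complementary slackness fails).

Gradient of f: grad f(x) = Q x + c = (-2, 1)
Constraint values g_i(x) = a_i^T x - b_i:
  g_1((1, -3)) = 0
Stationarity residual: grad f(x) + sum_i lambda_i a_i = (0, 0)
  -> stationarity OK
Primal feasibility (all g_i <= 0): OK
Dual feasibility (all lambda_i >= 0): FAILS
Complementary slackness (lambda_i * g_i(x) = 0 for all i): OK

Verdict: the first failing condition is dual_feasibility -> dual.

dual


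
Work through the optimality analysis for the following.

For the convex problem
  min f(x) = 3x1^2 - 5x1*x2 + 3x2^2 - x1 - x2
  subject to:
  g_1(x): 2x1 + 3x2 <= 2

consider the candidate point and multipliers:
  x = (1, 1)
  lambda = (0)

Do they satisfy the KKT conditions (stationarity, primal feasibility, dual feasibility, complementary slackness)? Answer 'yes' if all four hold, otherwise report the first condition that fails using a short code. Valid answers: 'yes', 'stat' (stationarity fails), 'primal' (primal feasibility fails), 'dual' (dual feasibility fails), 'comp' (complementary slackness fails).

Gradient of f: grad f(x) = Q x + c = (0, 0)
Constraint values g_i(x) = a_i^T x - b_i:
  g_1((1, 1)) = 3
Stationarity residual: grad f(x) + sum_i lambda_i a_i = (0, 0)
  -> stationarity OK
Primal feasibility (all g_i <= 0): FAILS
Dual feasibility (all lambda_i >= 0): OK
Complementary slackness (lambda_i * g_i(x) = 0 for all i): OK

Verdict: the first failing condition is primal_feasibility -> primal.

primal


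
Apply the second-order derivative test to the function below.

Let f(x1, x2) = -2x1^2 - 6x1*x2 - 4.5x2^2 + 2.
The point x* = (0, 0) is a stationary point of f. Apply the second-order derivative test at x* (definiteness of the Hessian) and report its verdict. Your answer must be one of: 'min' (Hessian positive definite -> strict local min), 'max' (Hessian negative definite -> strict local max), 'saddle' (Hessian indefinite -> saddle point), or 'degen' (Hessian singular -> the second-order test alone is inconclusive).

Compute the Hessian H = grad^2 f:
  H = [[-4, -6], [-6, -9]]
Verify stationarity: grad f(x*) = H x* + g = (0, 0).
Eigenvalues of H: -13, 0.
H has a zero eigenvalue (singular; negative semidefinite but not definite), so H is neither positive definite, negative definite, nor indefinite. The second-order test alone is inconclusive -> degen.
(Indeed, f is constant along the null direction of H through x*, so x* is not a strict local extremum.)

degen


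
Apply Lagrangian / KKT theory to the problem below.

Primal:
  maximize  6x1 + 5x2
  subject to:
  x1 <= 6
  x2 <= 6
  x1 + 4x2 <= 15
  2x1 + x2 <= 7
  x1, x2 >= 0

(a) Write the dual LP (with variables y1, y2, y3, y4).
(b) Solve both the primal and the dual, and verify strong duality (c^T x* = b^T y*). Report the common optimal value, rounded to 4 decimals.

The standard primal-dual pair for 'max c^T x s.t. A x <= b, x >= 0' is:
  Dual:  min b^T y  s.t.  A^T y >= c,  y >= 0.

So the dual LP is:
  minimize  6y1 + 6y2 + 15y3 + 7y4
  subject to:
    y1 + y3 + 2y4 >= 6
    y2 + 4y3 + y4 >= 5
    y1, y2, y3, y4 >= 0

Solving the primal: x* = (1.8571, 3.2857).
  primal value c^T x* = 27.5714.
Solving the dual: y* = (0, 0, 0.5714, 2.7143).
  dual value b^T y* = 27.5714.
Strong duality: c^T x* = b^T y*. Confirmed.

27.5714


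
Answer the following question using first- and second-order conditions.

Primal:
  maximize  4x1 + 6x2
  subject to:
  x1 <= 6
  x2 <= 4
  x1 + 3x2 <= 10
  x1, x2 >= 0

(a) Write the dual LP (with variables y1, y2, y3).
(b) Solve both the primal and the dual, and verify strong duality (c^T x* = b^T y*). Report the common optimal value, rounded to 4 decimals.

The standard primal-dual pair for 'max c^T x s.t. A x <= b, x >= 0' is:
  Dual:  min b^T y  s.t.  A^T y >= c,  y >= 0.

So the dual LP is:
  minimize  6y1 + 4y2 + 10y3
  subject to:
    y1 + y3 >= 4
    y2 + 3y3 >= 6
    y1, y2, y3 >= 0

Solving the primal: x* = (6, 1.3333).
  primal value c^T x* = 32.
Solving the dual: y* = (2, 0, 2).
  dual value b^T y* = 32.
Strong duality: c^T x* = b^T y*. Confirmed.

32


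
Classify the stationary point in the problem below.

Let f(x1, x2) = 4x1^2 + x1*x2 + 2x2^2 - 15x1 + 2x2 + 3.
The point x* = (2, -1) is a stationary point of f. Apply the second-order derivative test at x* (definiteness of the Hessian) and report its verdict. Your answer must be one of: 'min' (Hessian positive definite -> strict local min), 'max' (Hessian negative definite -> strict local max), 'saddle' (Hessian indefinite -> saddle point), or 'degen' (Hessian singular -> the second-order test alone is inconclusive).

Compute the Hessian H = grad^2 f:
  H = [[8, 1], [1, 4]]
Verify stationarity: grad f(x*) = H x* + g = (0, 0).
Eigenvalues of H: 3.7639, 8.2361.
Both eigenvalues > 0, so H is positive definite -> x* is a strict local min.

min


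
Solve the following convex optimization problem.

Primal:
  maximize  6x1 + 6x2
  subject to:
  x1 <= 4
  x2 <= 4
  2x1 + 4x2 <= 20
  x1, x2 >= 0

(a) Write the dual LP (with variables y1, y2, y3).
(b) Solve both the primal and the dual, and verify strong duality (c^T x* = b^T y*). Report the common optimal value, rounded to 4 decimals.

The standard primal-dual pair for 'max c^T x s.t. A x <= b, x >= 0' is:
  Dual:  min b^T y  s.t.  A^T y >= c,  y >= 0.

So the dual LP is:
  minimize  4y1 + 4y2 + 20y3
  subject to:
    y1 + 2y3 >= 6
    y2 + 4y3 >= 6
    y1, y2, y3 >= 0

Solving the primal: x* = (4, 3).
  primal value c^T x* = 42.
Solving the dual: y* = (3, 0, 1.5).
  dual value b^T y* = 42.
Strong duality: c^T x* = b^T y*. Confirmed.

42


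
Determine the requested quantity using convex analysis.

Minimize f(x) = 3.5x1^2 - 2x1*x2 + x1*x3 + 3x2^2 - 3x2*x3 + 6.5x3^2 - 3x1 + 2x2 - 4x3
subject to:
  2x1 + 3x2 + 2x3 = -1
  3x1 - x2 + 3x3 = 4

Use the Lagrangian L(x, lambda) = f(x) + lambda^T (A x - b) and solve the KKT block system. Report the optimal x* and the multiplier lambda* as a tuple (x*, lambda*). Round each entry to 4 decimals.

Form the Lagrangian:
  L(x, lambda) = (1/2) x^T Q x + c^T x + lambda^T (A x - b)
Stationarity (grad_x L = 0): Q x + c + A^T lambda = 0.
Primal feasibility: A x = b.

This gives the KKT block system:
  [ Q   A^T ] [ x     ]   [-c ]
  [ A    0  ] [ lambda ] = [ b ]

Solving the linear system:
  x*      = (0.6667, -1, 0.3333)
  lambda* = (1.3636, -2.2424)
  f(x*)   = 2.5

x* = (0.6667, -1, 0.3333), lambda* = (1.3636, -2.2424)


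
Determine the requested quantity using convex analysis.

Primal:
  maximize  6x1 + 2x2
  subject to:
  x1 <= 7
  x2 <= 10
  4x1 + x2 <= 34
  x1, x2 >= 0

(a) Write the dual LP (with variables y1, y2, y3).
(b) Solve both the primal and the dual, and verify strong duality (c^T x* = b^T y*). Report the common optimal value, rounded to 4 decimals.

The standard primal-dual pair for 'max c^T x s.t. A x <= b, x >= 0' is:
  Dual:  min b^T y  s.t.  A^T y >= c,  y >= 0.

So the dual LP is:
  minimize  7y1 + 10y2 + 34y3
  subject to:
    y1 + 4y3 >= 6
    y2 + y3 >= 2
    y1, y2, y3 >= 0

Solving the primal: x* = (6, 10).
  primal value c^T x* = 56.
Solving the dual: y* = (0, 0.5, 1.5).
  dual value b^T y* = 56.
Strong duality: c^T x* = b^T y*. Confirmed.

56


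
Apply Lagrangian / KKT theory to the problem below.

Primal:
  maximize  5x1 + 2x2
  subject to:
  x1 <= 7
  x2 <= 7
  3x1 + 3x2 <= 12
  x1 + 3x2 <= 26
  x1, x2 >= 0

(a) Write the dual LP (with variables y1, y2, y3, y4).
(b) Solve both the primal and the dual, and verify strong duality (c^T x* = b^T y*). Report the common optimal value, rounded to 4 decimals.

The standard primal-dual pair for 'max c^T x s.t. A x <= b, x >= 0' is:
  Dual:  min b^T y  s.t.  A^T y >= c,  y >= 0.

So the dual LP is:
  minimize  7y1 + 7y2 + 12y3 + 26y4
  subject to:
    y1 + 3y3 + y4 >= 5
    y2 + 3y3 + 3y4 >= 2
    y1, y2, y3, y4 >= 0

Solving the primal: x* = (4, 0).
  primal value c^T x* = 20.
Solving the dual: y* = (0, 0, 1.6667, 0).
  dual value b^T y* = 20.
Strong duality: c^T x* = b^T y*. Confirmed.

20


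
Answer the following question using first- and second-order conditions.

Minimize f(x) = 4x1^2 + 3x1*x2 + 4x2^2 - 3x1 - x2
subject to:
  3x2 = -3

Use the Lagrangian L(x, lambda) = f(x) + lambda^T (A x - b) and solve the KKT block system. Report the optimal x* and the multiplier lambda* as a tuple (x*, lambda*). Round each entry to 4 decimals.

Form the Lagrangian:
  L(x, lambda) = (1/2) x^T Q x + c^T x + lambda^T (A x - b)
Stationarity (grad_x L = 0): Q x + c + A^T lambda = 0.
Primal feasibility: A x = b.

This gives the KKT block system:
  [ Q   A^T ] [ x     ]   [-c ]
  [ A    0  ] [ lambda ] = [ b ]

Solving the linear system:
  x*      = (0.75, -1)
  lambda* = (2.25)
  f(x*)   = 2.75

x* = (0.75, -1), lambda* = (2.25)


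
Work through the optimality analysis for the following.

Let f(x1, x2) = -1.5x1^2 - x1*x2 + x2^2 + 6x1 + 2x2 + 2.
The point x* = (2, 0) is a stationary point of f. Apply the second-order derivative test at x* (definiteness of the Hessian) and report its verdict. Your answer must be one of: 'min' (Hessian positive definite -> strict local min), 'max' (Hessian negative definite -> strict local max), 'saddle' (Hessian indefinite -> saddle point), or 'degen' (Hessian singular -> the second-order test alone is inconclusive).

Compute the Hessian H = grad^2 f:
  H = [[-3, -1], [-1, 2]]
Verify stationarity: grad f(x*) = H x* + g = (0, 0).
Eigenvalues of H: -3.1926, 2.1926.
Eigenvalues have mixed signs, so H is indefinite -> x* is a saddle point.

saddle


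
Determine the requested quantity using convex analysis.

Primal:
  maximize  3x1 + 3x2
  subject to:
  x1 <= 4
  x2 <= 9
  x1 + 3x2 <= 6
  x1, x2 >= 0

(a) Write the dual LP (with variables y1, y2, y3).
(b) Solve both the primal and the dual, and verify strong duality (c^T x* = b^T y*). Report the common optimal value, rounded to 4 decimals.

The standard primal-dual pair for 'max c^T x s.t. A x <= b, x >= 0' is:
  Dual:  min b^T y  s.t.  A^T y >= c,  y >= 0.

So the dual LP is:
  minimize  4y1 + 9y2 + 6y3
  subject to:
    y1 + y3 >= 3
    y2 + 3y3 >= 3
    y1, y2, y3 >= 0

Solving the primal: x* = (4, 0.6667).
  primal value c^T x* = 14.
Solving the dual: y* = (2, 0, 1).
  dual value b^T y* = 14.
Strong duality: c^T x* = b^T y*. Confirmed.

14


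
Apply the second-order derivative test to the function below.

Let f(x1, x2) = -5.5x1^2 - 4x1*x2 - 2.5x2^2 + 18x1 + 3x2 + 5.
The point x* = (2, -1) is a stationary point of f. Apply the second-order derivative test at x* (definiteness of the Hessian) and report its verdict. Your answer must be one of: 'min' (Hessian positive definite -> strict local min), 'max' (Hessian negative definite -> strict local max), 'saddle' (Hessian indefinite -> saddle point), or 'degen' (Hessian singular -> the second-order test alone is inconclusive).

Compute the Hessian H = grad^2 f:
  H = [[-11, -4], [-4, -5]]
Verify stationarity: grad f(x*) = H x* + g = (0, 0).
Eigenvalues of H: -13, -3.
Both eigenvalues < 0, so H is negative definite -> x* is a strict local max.

max


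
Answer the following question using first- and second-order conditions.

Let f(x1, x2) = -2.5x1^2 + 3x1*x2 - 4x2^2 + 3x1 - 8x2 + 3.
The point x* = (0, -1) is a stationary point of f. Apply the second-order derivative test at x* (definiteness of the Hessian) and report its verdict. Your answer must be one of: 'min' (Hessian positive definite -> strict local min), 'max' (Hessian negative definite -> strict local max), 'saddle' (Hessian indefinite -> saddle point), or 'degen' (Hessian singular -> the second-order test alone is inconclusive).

Compute the Hessian H = grad^2 f:
  H = [[-5, 3], [3, -8]]
Verify stationarity: grad f(x*) = H x* + g = (0, 0).
Eigenvalues of H: -9.8541, -3.1459.
Both eigenvalues < 0, so H is negative definite -> x* is a strict local max.

max


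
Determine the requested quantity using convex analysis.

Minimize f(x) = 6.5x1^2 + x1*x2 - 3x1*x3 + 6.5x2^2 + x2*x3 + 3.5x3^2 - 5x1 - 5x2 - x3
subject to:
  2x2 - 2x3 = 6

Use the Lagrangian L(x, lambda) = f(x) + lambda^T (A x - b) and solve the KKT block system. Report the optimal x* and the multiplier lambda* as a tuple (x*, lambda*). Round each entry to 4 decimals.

Form the Lagrangian:
  L(x, lambda) = (1/2) x^T Q x + c^T x + lambda^T (A x - b)
Stationarity (grad_x L = 0): Q x + c + A^T lambda = 0.
Primal feasibility: A x = b.

This gives the KKT block system:
  [ Q   A^T ] [ x     ]   [-c ]
  [ A    0  ] [ lambda ] = [ b ]

Solving the linear system:
  x*      = (-0.0993, 1.3546, -1.6454)
  lambda* = (-5.4326)
  f(x*)   = 13.9823

x* = (-0.0993, 1.3546, -1.6454), lambda* = (-5.4326)


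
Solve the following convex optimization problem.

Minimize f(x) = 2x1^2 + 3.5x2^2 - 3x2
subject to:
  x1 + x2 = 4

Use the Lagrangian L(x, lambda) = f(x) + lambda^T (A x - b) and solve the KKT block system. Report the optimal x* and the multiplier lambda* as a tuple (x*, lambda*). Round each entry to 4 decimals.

Form the Lagrangian:
  L(x, lambda) = (1/2) x^T Q x + c^T x + lambda^T (A x - b)
Stationarity (grad_x L = 0): Q x + c + A^T lambda = 0.
Primal feasibility: A x = b.

This gives the KKT block system:
  [ Q   A^T ] [ x     ]   [-c ]
  [ A    0  ] [ lambda ] = [ b ]

Solving the linear system:
  x*      = (2.2727, 1.7273)
  lambda* = (-9.0909)
  f(x*)   = 15.5909

x* = (2.2727, 1.7273), lambda* = (-9.0909)


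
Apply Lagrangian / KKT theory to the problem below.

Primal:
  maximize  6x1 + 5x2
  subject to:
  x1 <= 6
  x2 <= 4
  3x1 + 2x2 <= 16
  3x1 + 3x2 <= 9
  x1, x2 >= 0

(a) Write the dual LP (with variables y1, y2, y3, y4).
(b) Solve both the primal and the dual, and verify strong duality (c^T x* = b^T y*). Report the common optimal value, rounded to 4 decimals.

The standard primal-dual pair for 'max c^T x s.t. A x <= b, x >= 0' is:
  Dual:  min b^T y  s.t.  A^T y >= c,  y >= 0.

So the dual LP is:
  minimize  6y1 + 4y2 + 16y3 + 9y4
  subject to:
    y1 + 3y3 + 3y4 >= 6
    y2 + 2y3 + 3y4 >= 5
    y1, y2, y3, y4 >= 0

Solving the primal: x* = (3, 0).
  primal value c^T x* = 18.
Solving the dual: y* = (0, 0, 0, 2).
  dual value b^T y* = 18.
Strong duality: c^T x* = b^T y*. Confirmed.

18
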